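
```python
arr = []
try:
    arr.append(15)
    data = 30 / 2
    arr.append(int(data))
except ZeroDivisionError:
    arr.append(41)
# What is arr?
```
[15, 15]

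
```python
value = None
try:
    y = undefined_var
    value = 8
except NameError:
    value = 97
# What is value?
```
97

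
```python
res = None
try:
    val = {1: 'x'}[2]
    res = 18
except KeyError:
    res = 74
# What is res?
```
74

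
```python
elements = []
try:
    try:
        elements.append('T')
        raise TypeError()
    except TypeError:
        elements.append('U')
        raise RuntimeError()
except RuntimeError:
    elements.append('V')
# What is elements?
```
['T', 'U', 'V']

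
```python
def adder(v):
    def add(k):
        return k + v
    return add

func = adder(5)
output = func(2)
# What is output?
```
7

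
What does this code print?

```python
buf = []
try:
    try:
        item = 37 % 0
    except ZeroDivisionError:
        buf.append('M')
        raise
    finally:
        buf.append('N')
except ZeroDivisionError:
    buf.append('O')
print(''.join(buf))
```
MNO

finally runs before re-raised exception propagates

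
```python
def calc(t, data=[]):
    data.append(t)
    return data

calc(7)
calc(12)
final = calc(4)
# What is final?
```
[7, 12, 4]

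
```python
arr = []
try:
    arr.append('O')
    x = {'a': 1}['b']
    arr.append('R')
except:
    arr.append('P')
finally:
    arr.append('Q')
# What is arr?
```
['O', 'P', 'Q']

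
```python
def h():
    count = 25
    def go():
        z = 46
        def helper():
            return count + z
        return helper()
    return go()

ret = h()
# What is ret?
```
71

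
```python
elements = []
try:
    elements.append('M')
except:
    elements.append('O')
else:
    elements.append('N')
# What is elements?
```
['M', 'N']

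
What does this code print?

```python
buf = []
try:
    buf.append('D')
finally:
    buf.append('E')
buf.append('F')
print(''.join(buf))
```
DEF

try/finally without except, no exception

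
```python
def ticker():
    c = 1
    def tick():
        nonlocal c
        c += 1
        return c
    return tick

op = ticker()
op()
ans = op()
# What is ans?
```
3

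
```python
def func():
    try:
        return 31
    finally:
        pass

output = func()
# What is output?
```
31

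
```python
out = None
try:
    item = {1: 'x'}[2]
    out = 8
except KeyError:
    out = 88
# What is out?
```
88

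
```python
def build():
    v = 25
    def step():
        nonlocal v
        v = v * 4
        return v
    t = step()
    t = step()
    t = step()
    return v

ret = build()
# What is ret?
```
1600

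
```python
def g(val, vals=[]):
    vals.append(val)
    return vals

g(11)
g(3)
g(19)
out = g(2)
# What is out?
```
[11, 3, 19, 2]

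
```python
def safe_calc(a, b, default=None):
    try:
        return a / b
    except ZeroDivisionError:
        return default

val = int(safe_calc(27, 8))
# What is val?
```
3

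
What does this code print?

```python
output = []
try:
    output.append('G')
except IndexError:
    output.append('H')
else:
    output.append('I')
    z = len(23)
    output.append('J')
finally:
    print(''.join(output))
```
GI

Try succeeds, else appends 'I', TypeError in else is uncaught, finally prints before exception propagates ('J' never appended)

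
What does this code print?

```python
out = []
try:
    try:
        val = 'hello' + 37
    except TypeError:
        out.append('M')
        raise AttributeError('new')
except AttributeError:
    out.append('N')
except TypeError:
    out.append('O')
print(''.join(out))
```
MN

New AttributeError raised, caught by outer AttributeError handler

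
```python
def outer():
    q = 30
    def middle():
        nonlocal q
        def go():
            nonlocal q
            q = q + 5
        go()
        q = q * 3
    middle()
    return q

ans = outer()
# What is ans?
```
105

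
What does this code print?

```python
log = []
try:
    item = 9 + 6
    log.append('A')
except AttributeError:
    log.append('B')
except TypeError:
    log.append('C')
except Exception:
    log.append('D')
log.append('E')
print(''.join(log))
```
AE

No exception, try block completes normally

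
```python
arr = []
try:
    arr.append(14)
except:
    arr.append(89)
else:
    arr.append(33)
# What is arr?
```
[14, 33]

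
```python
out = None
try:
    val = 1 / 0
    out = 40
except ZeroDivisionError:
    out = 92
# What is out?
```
92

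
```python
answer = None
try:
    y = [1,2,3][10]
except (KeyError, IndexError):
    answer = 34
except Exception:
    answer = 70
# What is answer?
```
34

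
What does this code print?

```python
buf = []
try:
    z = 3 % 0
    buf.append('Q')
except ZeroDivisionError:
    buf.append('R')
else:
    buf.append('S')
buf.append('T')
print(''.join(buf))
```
RT

else block skipped when exception is caught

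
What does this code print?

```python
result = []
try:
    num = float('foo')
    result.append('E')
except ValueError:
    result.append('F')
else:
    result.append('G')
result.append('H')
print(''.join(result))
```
FH

else block skipped when exception is caught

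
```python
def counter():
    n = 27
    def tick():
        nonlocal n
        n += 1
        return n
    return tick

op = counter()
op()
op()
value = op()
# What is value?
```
30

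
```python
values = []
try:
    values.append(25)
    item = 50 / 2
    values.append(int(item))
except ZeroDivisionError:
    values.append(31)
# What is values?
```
[25, 25]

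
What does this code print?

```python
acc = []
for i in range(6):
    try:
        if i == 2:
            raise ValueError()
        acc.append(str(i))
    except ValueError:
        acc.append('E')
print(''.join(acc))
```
01E345

Exception on i=2 caught, loop continues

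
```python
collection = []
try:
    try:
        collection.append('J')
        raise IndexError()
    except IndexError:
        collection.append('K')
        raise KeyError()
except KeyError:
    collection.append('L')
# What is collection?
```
['J', 'K', 'L']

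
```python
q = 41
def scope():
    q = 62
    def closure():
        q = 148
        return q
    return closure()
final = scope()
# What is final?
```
148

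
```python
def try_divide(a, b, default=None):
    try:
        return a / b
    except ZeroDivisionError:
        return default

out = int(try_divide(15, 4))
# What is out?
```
3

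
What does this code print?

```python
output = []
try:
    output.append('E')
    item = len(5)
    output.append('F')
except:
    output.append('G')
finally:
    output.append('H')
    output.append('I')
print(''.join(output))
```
EGHI

Code before exception runs, then except, then all of finally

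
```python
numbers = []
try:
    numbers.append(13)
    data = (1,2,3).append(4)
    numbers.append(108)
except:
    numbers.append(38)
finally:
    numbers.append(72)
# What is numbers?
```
[13, 38, 72]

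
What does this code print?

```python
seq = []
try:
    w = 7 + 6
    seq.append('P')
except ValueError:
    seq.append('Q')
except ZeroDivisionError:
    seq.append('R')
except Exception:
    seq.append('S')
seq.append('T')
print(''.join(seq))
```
PT

No exception, try block completes normally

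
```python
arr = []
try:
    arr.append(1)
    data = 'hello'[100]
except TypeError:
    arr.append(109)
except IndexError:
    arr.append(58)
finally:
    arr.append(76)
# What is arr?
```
[1, 58, 76]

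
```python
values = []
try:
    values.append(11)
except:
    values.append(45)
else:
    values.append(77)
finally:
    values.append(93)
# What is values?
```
[11, 77, 93]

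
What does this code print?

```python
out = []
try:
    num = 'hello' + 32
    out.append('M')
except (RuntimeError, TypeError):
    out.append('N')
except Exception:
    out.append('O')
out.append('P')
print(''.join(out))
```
NP

TypeError matches tuple containing it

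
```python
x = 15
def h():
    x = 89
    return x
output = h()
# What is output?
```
89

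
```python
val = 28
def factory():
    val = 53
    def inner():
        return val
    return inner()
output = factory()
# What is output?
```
53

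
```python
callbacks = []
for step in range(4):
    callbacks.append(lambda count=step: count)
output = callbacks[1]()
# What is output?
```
1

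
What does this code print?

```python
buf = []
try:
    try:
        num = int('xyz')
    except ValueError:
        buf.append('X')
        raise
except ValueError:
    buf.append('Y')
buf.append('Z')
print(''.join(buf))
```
XYZ

raise without argument re-raises current exception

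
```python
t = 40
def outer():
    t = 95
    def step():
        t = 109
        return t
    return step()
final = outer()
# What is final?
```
109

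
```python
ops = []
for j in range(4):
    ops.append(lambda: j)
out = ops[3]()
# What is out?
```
3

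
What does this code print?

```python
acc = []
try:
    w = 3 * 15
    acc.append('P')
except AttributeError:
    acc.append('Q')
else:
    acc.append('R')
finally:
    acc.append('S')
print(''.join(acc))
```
PRS

else runs before finally when no exception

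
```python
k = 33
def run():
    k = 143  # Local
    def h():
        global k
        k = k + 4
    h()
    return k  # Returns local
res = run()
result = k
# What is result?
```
37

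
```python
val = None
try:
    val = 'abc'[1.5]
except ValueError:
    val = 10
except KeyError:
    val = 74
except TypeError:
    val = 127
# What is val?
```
127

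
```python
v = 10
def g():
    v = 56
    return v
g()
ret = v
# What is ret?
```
10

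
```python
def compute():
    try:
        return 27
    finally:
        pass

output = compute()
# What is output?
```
27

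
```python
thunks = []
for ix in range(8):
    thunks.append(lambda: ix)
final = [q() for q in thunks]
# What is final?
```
[7, 7, 7, 7, 7, 7, 7, 7]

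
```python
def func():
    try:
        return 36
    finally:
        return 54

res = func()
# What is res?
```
54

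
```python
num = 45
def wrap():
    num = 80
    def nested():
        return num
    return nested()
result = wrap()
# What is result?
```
80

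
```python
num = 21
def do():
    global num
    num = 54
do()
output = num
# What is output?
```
54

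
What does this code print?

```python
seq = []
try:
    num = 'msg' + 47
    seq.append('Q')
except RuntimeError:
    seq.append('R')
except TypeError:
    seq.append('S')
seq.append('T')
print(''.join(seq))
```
ST

TypeError is caught by its specific handler, not RuntimeError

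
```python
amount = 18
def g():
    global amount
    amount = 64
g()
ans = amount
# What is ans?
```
64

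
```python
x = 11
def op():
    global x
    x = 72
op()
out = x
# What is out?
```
72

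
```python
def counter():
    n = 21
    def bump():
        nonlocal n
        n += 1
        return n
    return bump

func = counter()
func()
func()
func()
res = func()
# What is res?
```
25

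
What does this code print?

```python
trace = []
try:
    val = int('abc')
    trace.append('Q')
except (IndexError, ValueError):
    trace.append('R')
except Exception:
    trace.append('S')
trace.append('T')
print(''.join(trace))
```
RT

ValueError matches tuple containing it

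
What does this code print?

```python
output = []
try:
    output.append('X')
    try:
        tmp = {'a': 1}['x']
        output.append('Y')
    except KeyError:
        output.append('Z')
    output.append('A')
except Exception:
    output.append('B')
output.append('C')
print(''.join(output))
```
XZAC

Inner exception caught by inner handler, outer continues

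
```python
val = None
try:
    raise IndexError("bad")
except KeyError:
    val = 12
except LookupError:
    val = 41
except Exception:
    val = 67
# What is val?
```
41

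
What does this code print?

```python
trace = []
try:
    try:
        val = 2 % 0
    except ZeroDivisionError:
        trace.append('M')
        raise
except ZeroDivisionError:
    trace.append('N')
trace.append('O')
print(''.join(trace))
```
MNO

raise without argument re-raises current exception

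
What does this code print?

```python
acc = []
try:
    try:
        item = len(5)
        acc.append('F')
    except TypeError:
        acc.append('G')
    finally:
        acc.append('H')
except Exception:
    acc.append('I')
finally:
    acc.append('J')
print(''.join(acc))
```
GHJ

Both finally blocks run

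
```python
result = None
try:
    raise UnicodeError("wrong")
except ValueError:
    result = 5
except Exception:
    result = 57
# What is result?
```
5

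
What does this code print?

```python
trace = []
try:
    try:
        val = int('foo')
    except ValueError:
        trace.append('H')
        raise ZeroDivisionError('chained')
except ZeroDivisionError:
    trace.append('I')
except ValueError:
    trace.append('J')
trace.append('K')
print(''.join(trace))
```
HIK

ZeroDivisionError raised and caught, original ValueError not re-raised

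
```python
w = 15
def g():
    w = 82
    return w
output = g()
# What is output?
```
82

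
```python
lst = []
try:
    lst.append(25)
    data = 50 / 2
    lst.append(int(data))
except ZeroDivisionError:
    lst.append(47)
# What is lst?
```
[25, 25]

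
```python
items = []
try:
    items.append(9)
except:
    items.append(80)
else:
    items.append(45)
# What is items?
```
[9, 45]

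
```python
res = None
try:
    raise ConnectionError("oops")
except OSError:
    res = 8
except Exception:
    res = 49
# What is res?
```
8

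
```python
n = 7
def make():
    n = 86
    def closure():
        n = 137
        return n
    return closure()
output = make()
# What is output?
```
137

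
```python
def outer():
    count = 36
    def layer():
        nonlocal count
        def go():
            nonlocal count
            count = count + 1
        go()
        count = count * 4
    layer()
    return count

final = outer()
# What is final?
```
148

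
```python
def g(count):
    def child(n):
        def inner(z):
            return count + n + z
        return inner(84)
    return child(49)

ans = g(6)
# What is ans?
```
139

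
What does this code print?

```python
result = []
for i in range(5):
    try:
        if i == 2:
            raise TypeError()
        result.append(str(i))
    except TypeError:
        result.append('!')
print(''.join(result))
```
01!34

Exception on i=2 caught, loop continues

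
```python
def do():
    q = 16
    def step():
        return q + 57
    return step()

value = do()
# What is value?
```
73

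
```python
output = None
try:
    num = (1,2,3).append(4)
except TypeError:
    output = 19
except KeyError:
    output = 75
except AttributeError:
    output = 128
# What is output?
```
128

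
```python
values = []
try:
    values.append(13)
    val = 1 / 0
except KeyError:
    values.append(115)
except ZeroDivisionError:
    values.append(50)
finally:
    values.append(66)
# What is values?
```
[13, 50, 66]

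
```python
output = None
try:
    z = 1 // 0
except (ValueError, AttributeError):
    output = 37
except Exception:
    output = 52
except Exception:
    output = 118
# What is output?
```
52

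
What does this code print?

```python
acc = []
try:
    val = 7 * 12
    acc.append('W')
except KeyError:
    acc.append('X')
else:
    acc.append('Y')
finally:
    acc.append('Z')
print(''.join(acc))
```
WYZ

else runs before finally when no exception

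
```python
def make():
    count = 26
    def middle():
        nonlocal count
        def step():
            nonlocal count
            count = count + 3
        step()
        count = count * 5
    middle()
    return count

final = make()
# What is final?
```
145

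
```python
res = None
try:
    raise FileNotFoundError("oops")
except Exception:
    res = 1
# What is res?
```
1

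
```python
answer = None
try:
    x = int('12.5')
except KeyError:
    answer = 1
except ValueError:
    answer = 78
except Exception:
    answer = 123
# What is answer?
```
78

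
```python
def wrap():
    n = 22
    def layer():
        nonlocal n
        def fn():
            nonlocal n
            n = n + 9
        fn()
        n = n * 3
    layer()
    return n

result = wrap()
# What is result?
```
93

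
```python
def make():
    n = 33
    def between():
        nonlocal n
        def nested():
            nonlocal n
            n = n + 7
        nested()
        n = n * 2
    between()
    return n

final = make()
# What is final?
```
80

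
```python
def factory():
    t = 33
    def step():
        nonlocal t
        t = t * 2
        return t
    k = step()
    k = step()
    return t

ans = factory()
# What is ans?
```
132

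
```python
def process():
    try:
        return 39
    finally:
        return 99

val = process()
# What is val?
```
99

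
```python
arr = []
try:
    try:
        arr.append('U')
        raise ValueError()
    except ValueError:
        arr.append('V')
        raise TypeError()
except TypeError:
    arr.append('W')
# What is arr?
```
['U', 'V', 'W']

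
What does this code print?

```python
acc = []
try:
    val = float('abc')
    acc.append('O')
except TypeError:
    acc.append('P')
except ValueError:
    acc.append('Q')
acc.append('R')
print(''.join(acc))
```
QR

ValueError is caught by its specific handler, not TypeError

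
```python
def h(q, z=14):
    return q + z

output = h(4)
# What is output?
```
18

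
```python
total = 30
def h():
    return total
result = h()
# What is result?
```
30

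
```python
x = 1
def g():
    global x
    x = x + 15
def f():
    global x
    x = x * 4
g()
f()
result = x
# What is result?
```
64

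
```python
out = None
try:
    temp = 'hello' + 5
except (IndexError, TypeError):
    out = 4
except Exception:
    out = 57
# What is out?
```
4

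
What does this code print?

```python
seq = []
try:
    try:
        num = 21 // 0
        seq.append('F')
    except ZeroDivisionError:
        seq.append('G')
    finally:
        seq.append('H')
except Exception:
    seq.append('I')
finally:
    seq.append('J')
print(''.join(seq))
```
GHJ

Both finally blocks run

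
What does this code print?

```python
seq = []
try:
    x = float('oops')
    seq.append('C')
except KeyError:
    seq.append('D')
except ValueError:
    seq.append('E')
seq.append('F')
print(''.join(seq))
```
EF

ValueError is caught by its specific handler, not KeyError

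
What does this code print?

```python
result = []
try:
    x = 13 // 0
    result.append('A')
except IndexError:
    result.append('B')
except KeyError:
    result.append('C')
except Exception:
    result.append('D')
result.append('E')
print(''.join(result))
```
DE

ZeroDivisionError not specifically caught, falls to Exception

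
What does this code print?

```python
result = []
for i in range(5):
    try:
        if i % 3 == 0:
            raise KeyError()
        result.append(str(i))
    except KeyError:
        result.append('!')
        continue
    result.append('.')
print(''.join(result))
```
!1.2.!4.

continue in except skips rest of loop body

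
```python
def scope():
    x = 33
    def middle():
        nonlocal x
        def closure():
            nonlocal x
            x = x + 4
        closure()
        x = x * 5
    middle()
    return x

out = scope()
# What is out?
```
185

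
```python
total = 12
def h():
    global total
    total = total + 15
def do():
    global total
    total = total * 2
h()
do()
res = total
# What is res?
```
54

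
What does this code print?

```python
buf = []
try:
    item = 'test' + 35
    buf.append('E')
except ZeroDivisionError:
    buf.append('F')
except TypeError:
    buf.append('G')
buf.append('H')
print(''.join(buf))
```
GH

TypeError is caught by its specific handler, not ZeroDivisionError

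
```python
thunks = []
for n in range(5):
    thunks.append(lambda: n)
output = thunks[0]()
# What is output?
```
4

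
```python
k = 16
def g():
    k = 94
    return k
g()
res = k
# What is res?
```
16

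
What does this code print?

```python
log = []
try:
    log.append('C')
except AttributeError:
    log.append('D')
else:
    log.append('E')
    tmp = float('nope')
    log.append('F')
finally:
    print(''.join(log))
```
CE

Try succeeds, else appends 'E', ValueError in else is uncaught, finally prints before exception propagates ('F' never appended)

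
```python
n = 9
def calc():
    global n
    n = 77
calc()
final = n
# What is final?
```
77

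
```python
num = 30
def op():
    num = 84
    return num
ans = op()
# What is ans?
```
84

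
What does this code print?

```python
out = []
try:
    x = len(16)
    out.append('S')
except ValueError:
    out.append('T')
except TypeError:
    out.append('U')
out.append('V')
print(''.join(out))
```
UV

TypeError is caught by its specific handler, not ValueError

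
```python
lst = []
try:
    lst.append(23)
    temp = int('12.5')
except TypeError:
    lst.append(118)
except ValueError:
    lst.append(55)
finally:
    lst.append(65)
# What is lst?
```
[23, 55, 65]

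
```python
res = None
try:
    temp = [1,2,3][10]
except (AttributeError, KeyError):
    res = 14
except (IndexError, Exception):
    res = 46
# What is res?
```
46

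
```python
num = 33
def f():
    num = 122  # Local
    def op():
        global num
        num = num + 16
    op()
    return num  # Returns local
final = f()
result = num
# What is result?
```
49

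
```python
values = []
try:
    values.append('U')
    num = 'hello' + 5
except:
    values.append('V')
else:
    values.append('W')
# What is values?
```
['U', 'V']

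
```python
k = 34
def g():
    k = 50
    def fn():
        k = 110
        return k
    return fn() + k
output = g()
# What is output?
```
160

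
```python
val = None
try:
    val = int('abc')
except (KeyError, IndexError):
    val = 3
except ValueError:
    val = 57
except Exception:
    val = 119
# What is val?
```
57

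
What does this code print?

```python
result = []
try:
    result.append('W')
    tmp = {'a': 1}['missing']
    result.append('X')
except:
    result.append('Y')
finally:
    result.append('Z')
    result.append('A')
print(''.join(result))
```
WYZA

Code before exception runs, then except, then all of finally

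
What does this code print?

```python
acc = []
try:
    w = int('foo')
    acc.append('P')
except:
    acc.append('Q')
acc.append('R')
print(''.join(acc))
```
QR

Exception raised in try, caught by bare except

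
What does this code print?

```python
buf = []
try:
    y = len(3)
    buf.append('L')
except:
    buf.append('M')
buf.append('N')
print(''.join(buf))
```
MN

Exception raised in try, caught by bare except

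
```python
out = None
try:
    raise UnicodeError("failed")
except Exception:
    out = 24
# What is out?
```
24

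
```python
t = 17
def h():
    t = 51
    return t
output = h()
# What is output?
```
51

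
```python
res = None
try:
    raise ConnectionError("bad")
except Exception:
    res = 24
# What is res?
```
24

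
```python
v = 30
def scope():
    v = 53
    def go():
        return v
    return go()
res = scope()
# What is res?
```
53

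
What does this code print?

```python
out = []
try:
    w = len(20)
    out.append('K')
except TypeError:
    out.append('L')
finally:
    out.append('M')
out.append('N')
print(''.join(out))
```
LMN

finally always runs, even after exception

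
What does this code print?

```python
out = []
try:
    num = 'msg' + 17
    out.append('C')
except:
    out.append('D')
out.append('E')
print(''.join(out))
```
DE

Exception raised in try, caught by bare except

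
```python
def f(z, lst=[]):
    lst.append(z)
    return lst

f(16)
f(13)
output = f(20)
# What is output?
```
[16, 13, 20]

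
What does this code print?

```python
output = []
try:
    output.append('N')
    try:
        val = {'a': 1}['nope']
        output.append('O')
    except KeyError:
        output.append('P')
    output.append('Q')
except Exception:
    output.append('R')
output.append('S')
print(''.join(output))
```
NPQS

Inner exception caught by inner handler, outer continues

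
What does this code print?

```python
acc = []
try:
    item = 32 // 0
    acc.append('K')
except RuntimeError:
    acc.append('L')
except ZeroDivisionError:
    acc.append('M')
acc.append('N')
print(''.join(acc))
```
MN

ZeroDivisionError is caught by its specific handler, not RuntimeError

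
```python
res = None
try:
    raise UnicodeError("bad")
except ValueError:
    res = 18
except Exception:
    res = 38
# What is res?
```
18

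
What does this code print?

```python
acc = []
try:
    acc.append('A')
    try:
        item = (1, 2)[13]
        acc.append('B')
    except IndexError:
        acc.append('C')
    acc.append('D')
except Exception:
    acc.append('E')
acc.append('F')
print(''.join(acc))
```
ACDF

Inner exception caught by inner handler, outer continues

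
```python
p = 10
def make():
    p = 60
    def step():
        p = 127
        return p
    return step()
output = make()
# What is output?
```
127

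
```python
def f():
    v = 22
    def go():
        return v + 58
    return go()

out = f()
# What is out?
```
80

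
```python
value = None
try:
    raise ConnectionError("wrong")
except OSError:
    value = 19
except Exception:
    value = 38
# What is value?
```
19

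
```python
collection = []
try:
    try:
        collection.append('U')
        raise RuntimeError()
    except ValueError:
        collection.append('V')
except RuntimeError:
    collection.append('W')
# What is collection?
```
['U', 'W']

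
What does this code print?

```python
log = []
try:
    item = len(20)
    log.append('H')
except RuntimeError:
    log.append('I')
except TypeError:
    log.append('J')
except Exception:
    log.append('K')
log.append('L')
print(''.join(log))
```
JL

TypeError matches before generic Exception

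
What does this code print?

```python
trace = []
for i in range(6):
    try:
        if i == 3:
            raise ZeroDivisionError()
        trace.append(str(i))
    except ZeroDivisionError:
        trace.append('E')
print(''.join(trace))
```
012E45

Exception on i=3 caught, loop continues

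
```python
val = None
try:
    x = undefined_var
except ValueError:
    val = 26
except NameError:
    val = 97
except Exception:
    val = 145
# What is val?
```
97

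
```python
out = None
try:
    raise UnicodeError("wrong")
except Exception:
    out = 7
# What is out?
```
7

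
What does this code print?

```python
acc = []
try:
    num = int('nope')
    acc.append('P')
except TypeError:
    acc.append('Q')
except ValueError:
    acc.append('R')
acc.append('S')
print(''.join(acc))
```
RS

ValueError is caught by its specific handler, not TypeError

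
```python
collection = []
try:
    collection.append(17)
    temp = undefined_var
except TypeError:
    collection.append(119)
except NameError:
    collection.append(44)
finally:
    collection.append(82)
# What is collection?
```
[17, 44, 82]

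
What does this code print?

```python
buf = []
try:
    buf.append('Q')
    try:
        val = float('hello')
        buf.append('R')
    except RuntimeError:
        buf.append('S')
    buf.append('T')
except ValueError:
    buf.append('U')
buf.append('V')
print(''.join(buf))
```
QUV

Inner handler doesn't match, propagates to outer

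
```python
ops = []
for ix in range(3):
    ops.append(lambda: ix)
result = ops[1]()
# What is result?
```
2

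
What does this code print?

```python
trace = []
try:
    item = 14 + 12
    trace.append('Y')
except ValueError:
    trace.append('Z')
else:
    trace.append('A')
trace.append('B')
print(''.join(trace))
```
YAB

else block runs when no exception occurs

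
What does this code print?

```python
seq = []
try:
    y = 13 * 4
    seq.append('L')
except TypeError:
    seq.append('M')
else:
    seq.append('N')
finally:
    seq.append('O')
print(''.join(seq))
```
LNO

else runs before finally when no exception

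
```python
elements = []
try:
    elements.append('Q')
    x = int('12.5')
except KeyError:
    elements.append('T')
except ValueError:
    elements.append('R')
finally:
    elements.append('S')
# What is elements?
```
['Q', 'R', 'S']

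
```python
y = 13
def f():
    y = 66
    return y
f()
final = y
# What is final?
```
13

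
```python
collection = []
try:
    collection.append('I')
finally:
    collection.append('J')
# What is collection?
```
['I', 'J']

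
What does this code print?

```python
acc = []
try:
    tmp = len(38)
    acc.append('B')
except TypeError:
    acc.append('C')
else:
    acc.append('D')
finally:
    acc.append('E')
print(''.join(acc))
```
CE

Exception: except runs, else skipped, finally runs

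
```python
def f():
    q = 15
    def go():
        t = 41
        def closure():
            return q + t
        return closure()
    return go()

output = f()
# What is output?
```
56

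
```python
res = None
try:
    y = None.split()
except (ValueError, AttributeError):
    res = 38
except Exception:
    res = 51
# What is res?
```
38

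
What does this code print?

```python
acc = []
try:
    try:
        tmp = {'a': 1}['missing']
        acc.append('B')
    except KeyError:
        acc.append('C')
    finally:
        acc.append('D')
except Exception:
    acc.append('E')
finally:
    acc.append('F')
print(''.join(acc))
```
CDF

Both finally blocks run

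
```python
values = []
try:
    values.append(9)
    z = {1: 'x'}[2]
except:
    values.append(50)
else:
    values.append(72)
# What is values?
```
[9, 50]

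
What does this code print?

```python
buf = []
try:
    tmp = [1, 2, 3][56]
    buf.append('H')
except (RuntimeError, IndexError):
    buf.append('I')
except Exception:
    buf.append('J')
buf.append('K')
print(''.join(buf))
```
IK

IndexError matches tuple containing it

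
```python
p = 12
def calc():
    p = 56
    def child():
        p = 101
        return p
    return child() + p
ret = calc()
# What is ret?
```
157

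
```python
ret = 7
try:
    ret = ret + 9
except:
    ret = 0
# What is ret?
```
16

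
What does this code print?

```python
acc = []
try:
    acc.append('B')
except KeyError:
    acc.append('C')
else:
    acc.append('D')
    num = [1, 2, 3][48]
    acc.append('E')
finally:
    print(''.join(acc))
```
BD

Try succeeds, else appends 'D', IndexError in else is uncaught, finally prints before exception propagates ('E' never appended)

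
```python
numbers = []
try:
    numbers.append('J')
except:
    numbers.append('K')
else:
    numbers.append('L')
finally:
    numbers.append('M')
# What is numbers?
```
['J', 'L', 'M']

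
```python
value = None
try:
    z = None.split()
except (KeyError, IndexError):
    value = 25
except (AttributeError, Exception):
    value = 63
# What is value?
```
63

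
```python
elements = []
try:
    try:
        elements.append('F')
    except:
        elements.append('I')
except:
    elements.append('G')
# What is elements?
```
['F']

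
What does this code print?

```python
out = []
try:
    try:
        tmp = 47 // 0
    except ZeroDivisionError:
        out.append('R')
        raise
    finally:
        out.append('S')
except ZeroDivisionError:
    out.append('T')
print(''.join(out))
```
RST

finally runs before re-raised exception propagates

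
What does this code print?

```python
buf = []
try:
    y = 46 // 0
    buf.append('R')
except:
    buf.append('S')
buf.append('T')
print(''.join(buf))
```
ST

Exception raised in try, caught by bare except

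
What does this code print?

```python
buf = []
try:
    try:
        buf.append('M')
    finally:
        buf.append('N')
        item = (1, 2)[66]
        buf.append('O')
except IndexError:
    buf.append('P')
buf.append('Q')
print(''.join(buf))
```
MNPQ

Exception in inner finally caught by outer except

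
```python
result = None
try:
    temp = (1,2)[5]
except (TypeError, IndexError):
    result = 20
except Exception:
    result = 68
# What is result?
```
20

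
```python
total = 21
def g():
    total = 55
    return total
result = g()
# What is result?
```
55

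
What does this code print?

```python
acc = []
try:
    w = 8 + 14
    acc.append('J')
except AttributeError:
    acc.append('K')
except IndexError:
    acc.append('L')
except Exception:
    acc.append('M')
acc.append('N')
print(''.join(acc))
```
JN

No exception, try block completes normally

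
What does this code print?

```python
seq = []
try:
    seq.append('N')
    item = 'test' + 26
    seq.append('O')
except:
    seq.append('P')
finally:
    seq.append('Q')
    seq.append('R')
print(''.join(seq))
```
NPQR

Code before exception runs, then except, then all of finally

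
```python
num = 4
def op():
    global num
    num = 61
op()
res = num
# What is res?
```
61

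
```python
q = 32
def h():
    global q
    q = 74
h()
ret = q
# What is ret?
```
74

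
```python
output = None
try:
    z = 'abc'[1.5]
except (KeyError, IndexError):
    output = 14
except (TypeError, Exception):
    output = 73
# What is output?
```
73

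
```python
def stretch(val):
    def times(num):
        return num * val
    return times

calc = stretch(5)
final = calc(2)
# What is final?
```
10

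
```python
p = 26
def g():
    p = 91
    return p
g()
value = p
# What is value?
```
26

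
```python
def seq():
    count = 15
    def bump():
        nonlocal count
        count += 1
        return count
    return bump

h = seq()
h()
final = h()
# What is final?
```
17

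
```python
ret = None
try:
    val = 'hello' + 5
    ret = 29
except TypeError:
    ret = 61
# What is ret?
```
61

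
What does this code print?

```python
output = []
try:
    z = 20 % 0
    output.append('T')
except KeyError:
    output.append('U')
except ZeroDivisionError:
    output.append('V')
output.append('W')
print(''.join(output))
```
VW

ZeroDivisionError is caught by its specific handler, not KeyError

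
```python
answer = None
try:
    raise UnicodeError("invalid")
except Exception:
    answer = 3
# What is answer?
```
3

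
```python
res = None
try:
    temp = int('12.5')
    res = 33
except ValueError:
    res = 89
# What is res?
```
89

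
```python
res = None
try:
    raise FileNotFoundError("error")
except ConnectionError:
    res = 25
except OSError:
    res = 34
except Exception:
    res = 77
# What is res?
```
34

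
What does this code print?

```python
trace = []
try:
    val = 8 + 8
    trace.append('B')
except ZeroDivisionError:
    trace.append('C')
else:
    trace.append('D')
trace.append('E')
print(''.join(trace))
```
BDE

else block runs when no exception occurs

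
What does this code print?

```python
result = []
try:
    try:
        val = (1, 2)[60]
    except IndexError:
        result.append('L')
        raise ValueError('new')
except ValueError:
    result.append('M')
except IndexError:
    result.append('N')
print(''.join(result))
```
LM

New ValueError raised, caught by outer ValueError handler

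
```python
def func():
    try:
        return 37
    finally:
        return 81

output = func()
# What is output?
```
81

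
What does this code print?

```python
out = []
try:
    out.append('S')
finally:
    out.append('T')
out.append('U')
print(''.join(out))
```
STU

try/finally without except, no exception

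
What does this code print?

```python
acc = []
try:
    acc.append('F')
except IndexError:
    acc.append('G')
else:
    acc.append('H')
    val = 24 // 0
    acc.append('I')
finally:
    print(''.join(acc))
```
FH

Try succeeds, else appends 'H', ZeroDivisionError in else is uncaught, finally prints before exception propagates ('I' never appended)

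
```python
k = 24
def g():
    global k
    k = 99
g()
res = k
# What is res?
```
99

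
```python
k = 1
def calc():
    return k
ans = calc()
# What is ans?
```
1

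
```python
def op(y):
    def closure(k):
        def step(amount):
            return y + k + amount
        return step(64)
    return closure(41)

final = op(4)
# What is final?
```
109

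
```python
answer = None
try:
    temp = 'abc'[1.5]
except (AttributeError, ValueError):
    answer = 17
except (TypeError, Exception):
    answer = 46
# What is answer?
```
46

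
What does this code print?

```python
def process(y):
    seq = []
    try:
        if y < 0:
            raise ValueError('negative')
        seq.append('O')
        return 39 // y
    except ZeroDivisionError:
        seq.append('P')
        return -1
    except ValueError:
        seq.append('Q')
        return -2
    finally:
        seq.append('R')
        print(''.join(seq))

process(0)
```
OPR

y=0 causes ZeroDivisionError, caught, finally prints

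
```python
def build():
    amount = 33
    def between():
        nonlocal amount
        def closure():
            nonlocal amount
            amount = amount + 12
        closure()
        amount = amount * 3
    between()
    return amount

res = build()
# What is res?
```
135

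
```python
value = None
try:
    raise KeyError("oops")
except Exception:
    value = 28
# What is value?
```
28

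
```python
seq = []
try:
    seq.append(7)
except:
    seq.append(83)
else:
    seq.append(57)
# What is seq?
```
[7, 57]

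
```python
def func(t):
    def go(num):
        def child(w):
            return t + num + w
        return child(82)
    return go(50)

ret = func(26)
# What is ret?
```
158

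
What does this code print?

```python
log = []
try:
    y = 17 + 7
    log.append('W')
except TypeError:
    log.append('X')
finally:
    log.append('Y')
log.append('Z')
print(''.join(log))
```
WYZ

finally runs after normal execution too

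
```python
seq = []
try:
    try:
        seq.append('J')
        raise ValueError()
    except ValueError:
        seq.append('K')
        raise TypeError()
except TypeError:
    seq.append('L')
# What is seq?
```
['J', 'K', 'L']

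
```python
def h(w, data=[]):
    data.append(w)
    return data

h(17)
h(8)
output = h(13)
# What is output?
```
[17, 8, 13]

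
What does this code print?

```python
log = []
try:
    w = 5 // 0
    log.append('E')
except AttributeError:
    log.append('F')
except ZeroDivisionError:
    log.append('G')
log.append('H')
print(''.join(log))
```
GH

ZeroDivisionError is caught by its specific handler, not AttributeError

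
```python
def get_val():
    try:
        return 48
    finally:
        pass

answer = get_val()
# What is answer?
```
48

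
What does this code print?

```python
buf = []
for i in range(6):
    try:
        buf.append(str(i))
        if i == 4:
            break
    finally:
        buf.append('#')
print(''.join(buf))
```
0#1#2#3#4#

finally runs even when breaking out of loop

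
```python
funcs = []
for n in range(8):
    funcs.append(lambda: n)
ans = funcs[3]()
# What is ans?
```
7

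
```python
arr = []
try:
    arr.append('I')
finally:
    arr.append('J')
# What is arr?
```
['I', 'J']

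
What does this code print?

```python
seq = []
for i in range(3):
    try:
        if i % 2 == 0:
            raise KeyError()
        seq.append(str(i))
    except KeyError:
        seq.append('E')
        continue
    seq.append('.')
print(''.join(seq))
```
E1.E

continue in except skips rest of loop body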